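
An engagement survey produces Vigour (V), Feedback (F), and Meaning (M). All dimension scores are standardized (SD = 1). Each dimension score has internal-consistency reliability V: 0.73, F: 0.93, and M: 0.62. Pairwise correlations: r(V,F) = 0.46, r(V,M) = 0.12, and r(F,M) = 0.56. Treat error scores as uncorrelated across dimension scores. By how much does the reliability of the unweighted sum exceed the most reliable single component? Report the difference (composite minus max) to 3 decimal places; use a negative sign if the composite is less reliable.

-0.066

Var(sum) = 3 + 2.28 = 5.28; true-score variance = 2.28 + 2.28 = 4.56; composite reliability = 0.8636.
Max component reliability = 0.9300.
Difference = 0.8636 − 0.9300 = -0.066.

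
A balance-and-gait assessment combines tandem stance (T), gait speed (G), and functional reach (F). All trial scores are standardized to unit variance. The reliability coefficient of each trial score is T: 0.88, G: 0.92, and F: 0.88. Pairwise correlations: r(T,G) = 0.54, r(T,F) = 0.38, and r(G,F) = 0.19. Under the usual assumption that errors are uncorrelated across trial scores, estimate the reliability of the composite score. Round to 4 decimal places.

Var(T+G+F) = 3 + 2·[0.54 + 0.38 + 0.19] = 3 + 2.22 = 5.22.
With uncorrelated errors the cross-covariances are all true-score covariance, so they carry over unchanged; only the diagonal terms shrink to ρᵢσᵢ².
True-score variance = [0.88 + 0.92 + 0.88] + 2.22 = 2.68 + 2.22 = 4.9.
Reliability = 4.9 / 5.22 = 0.9387.

0.9387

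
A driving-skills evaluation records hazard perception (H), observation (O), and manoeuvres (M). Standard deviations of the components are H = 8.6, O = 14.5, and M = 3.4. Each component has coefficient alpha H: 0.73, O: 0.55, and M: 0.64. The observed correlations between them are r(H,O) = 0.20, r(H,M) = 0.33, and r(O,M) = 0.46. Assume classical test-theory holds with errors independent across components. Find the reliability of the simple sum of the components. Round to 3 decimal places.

0.711

Var(H+O+M) = 8.6² + 14.5² + 3.4² + 2·[8.6·14.5·0.20 + 8.6·3.4·0.33 + 14.5·3.4·0.46] = 295.77 + 114.534 = 410.304.
Under uncorrelated errors the observed covariances equal the true-score covariances, so only the own-variance terms attenuate.
True-score variance = [8.6²·0.73 + 14.5²·0.55 + 3.4²·0.64] + 114.534 = 177.027 + 114.534 = 291.561.
Reliability = 291.561 / 410.304 = 0.711.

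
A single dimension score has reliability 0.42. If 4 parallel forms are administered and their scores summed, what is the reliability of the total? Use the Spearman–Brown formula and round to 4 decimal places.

ρ_k = kρ / (1 + (k−1)ρ) = 4·0.42 / (1 + 3·0.42) = 1.680 / 2.260 = 0.7434.

0.7434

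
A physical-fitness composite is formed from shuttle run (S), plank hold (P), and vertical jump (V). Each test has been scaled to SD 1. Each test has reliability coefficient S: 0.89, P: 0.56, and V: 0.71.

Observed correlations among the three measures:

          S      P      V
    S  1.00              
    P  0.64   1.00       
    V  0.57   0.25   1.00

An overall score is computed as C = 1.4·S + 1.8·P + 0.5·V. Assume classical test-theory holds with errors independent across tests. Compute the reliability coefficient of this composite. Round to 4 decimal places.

0.8273

Var(C) = 1.4² + 1.8² + 0.5² + 2·[2.52·0.64 + 0.7·0.57 + 0.9·0.25] = 5.45 + 4.4736 = 9.9236.
With uncorrelated errors the cross-covariances are all true-score covariance, so they carry over unchanged; only the diagonal terms shrink to ρᵢσᵢ².
True-score variance = [1.4²·0.89 + 1.8²·0.56 + 0.5²·0.71] + 4.4736 = 3.7363 + 4.4736 = 8.2099.
Reliability = 8.2099 / 9.9236 = 0.8273.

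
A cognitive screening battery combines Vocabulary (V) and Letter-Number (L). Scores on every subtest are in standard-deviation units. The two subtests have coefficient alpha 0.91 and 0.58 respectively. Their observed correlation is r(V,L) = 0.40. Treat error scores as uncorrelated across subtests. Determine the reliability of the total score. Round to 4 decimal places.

0.8179

Var(V+L) = 2 + 2·[0.40] = 2 + 0.8 = 2.8.
Under uncorrelated errors the observed covariances equal the true-score covariances, so only the own-variance terms attenuate.
True-score variance = [0.91 + 0.58] + 0.8 = 1.49 + 0.8 = 2.29.
Reliability = 2.29 / 2.8 = 0.8179.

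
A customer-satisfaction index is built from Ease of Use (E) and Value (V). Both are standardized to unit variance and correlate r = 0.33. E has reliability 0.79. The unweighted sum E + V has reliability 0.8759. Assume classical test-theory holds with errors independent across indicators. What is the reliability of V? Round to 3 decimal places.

Var(E+V) = 2 + 2·0.33 = 2.660.
True-score variance = ρ_E + ρ_V + 2·0.33, so 0.8759 = (0.79 + ρ_V + 0.66) / 2.660.
ρ_V = 0.8759·2.660 − 0.79 − 0.66 = 0.880.

0.880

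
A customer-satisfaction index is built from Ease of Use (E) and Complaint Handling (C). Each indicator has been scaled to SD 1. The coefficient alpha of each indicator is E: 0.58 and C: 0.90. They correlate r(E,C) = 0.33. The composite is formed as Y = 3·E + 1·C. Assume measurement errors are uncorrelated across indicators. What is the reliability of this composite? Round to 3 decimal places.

0.676

Var(Y) = 3² + 1 + 2·[3·0.33] = 10 + 1.98 = 11.98.
With uncorrelated errors the cross-covariances are all true-score covariance, so they carry over unchanged; only the diagonal terms shrink to ρᵢσᵢ².
True-score variance = [3²·0.58 + 0.90] + 1.98 = 6.12 + 1.98 = 8.1.
Reliability = 8.1 / 11.98 = 0.676.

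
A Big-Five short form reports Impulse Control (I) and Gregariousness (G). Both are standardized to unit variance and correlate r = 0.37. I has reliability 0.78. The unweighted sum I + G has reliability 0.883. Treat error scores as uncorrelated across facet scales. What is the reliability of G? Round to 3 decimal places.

0.899

Var(I+G) = 2 + 2·0.37 = 2.740.
True-score variance = ρ_I + ρ_G + 2·0.37, so 0.883 = (0.78 + ρ_G + 0.74) / 2.740.
ρ_G = 0.883·2.740 − 0.78 − 0.74 = 0.899.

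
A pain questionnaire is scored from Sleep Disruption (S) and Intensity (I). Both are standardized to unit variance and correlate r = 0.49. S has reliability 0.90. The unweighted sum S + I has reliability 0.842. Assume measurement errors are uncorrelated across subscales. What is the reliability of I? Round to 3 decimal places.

0.629

Var(S+I) = 2 + 2·0.49 = 2.980.
True-score variance = ρ_S + ρ_I + 2·0.49, so 0.842 = (0.90 + ρ_I + 0.98) / 2.980.
ρ_I = 0.842·2.980 − 0.90 − 0.98 = 0.629.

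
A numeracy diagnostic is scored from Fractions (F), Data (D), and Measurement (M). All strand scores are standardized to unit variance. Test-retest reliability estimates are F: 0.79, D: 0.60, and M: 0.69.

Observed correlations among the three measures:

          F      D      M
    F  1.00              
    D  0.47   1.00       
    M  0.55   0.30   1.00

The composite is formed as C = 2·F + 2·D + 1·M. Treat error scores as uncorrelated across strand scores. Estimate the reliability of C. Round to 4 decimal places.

Var(C) = 2² + 2² + 1 + 2·[4·0.47 + 2·0.55 + 2·0.30] = 9 + 7.16 = 16.16.
Under uncorrelated errors the observed covariances equal the true-score covariances, so only the own-variance terms attenuate.
True-score variance = [2²·0.79 + 2²·0.60 + 0.69] + 7.16 = 6.25 + 7.16 = 13.41.
Reliability = 13.41 / 16.16 = 0.8298.

0.8298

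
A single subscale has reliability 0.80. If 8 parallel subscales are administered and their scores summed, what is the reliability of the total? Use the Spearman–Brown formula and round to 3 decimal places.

0.970

ρ_k = kρ / (1 + (k−1)ρ) = 8·0.80 / (1 + 7·0.80) = 6.400 / 6.600 = 0.970.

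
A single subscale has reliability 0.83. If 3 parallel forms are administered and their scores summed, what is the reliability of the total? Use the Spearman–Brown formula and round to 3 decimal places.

0.936

ρ_k = kρ / (1 + (k−1)ρ) = 3·0.83 / (1 + 2·0.83) = 2.490 / 2.660 = 0.936.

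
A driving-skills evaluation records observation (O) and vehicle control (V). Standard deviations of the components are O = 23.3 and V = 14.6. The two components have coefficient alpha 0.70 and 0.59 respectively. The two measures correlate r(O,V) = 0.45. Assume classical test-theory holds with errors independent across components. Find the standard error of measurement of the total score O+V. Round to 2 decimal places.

15.82

Var(total) = 756.05 + 306.162 = 1062.21.
True-score variance = 505.787 + 306.162 = 811.949, so reliability = 0.7644.
Error variance = 1062.21 − 811.949 = 250.263; SEM = √250.263 = 15.82.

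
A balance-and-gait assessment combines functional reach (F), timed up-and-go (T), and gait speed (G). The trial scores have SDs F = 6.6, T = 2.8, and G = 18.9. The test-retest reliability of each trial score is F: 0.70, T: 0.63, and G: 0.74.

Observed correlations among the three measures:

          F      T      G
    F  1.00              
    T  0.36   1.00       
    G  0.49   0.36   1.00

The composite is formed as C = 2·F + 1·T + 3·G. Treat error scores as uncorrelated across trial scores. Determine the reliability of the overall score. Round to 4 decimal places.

0.7914

Var(C) = 2²·6.6² + 2.8² + 3²·18.9² + 2·[2·6.6·2.8·0.36 + 6·6.6·18.9·0.49 + 3·2.8·18.9·0.36] = 3396.97 + 874.39 = 4271.36.
Under uncorrelated errors the observed covariances equal the true-score covariances, so only the own-variance terms attenuate.
True-score variance = [2²·6.6²·0.70 + 2.8²·0.63 + 3²·18.9²·0.74] + 874.39 = 2505.93 + 874.39 = 3380.32.
Reliability = 3380.32 / 4271.36 = 0.7914.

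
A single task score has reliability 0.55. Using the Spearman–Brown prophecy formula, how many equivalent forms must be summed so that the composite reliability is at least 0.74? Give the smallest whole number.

k ≥ ρ*(1−ρ₁)/(ρ₁(1−ρ*)) = 0.74·0.45 / (0.55·0.26) = 2.329.
Smallest integer k = 3.

3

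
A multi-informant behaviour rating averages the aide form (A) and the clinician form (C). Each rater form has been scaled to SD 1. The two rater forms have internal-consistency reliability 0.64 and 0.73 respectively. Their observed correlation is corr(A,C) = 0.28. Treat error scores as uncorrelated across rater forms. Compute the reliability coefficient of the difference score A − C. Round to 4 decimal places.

Var(A−C) = 1 + 1 − 2·0.28 = 2 − 0.56 = 1.44.
Under uncorrelated errors the observed covariances equal the true-score covariances, so only the own-variance terms attenuate.
True-score variance = [0.64 + 0.73] − 0.56 = 1.37 − 0.56 = 0.81.
Reliability = 0.81 / 1.44 = 0.5625.

0.5625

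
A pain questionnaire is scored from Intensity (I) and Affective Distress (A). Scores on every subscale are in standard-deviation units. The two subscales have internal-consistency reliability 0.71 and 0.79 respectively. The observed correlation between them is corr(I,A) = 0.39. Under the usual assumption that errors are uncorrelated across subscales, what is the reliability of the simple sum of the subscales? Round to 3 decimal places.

0.820

Var(I+A) = 2 + 2·[0.39] = 2 + 0.78 = 2.78.
With uncorrelated errors the cross-covariances are all true-score covariance, so they carry over unchanged; only the diagonal terms shrink to ρᵢσᵢ².
True-score variance = [0.71 + 0.79] + 0.78 = 1.5 + 0.78 = 2.28.
Reliability = 2.28 / 2.78 = 0.820.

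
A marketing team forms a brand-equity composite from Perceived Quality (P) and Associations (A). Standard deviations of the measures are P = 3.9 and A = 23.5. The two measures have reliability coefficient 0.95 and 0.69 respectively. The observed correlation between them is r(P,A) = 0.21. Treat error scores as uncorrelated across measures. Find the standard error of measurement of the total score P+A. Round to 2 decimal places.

13.11

Var(total) = 567.46 + 38.493 = 605.953.
True-score variance = 395.502 + 38.493 = 433.995, so reliability = 0.7162.
Error variance = 605.953 − 433.995 = 171.958; SEM = √171.958 = 13.11.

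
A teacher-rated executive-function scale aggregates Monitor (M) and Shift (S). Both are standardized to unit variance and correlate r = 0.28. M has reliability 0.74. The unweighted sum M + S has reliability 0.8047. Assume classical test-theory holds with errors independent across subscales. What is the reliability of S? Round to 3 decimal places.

0.760

Var(M+S) = 2 + 2·0.28 = 2.560.
True-score variance = ρ_M + ρ_S + 2·0.28, so 0.8047 = (0.74 + ρ_S + 0.56) / 2.560.
ρ_S = 0.8047·2.560 − 0.74 − 0.56 = 0.760.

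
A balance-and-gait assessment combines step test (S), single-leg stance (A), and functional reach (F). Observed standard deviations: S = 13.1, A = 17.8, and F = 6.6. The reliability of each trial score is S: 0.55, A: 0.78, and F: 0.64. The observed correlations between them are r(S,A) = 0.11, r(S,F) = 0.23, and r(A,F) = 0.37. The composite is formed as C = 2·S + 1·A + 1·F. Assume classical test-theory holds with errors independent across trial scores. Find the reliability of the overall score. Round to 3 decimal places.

0.700

Var(C) = 2²·13.1² + 17.8² + 6.6² + 2·[2·13.1·17.8·0.11 + 2·13.1·6.6·0.23 + 17.8·6.6·0.37] = 1046.84 + 269.078 = 1315.92.
With uncorrelated errors the cross-covariances are all true-score covariance, so they carry over unchanged; only the diagonal terms shrink to ρᵢσᵢ².
True-score variance = [2²·13.1²·0.55 + 17.8²·0.78 + 6.6²·0.64] + 269.078 = 652.556 + 269.078 = 921.633.
Reliability = 921.633 / 1315.92 = 0.700.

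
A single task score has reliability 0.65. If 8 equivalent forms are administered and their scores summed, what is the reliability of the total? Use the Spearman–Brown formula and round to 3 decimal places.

ρ_k = kρ / (1 + (k−1)ρ) = 8·0.65 / (1 + 7·0.65) = 5.200 / 5.550 = 0.937.

0.937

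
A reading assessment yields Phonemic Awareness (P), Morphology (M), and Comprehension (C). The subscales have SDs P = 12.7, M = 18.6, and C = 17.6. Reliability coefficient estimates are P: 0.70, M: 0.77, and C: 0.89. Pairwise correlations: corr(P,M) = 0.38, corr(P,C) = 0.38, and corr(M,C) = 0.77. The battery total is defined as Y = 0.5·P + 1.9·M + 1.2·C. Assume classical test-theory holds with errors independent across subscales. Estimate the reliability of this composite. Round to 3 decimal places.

Var(Y) = 0.5²·12.7² + 1.9²·18.6² + 1.2²·17.6² + 2·[0.95·12.7·18.6·0.38 + 0.6·12.7·17.6·0.38 + 2.28·18.6·17.6·0.77] = 1735.29 + 1421.9 = 3157.19.
Because errors are independent across components, Cov(Tᵢ,Tⱼ) = Cov(Xᵢ,Xⱼ); the off-diagonal part of the true-score variance is the same as above.
True-score variance = [0.5²·12.7²·0.70 + 1.9²·18.6²·0.77 + 1.2²·17.6²·0.89] + 1421.9 = 1386.88 + 1421.9 = 2808.78.
Reliability = 2808.78 / 3157.19 = 0.890.

0.890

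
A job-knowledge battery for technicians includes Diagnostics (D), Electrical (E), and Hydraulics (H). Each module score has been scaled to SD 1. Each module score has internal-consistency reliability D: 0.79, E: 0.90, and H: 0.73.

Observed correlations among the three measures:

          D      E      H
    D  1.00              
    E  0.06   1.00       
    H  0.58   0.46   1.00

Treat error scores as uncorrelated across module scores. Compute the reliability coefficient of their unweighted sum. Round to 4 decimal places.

Var(D+E+H) = 3 + 2·[0.06 + 0.58 + 0.46] = 3 + 2.2 = 5.2.
Under uncorrelated errors the observed covariances equal the true-score covariances, so only the own-variance terms attenuate.
True-score variance = [0.79 + 0.90 + 0.73] + 2.2 = 2.42 + 2.2 = 4.62.
Reliability = 4.62 / 5.2 = 0.8885.

0.8885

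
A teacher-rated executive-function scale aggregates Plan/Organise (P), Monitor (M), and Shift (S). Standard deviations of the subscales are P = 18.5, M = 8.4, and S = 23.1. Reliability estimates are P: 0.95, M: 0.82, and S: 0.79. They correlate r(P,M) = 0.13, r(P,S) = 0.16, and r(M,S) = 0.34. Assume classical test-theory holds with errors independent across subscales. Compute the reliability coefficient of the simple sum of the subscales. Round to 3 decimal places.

0.887

Var(P+M+S) = 18.5² + 8.4² + 23.1² + 2·[18.5·8.4·0.13 + 18.5·23.1·0.16 + 8.4·23.1·0.34] = 946.42 + 309.103 = 1255.52.
Because errors are independent across components, Cov(Tᵢ,Tⱼ) = Cov(Xᵢ,Xⱼ); the off-diagonal part of the true-score variance is the same as above.
True-score variance = [18.5²·0.95 + 8.4²·0.82 + 23.1²·0.79] + 309.103 = 804.549 + 309.103 = 1113.65.
Reliability = 1113.65 / 1255.52 = 0.887.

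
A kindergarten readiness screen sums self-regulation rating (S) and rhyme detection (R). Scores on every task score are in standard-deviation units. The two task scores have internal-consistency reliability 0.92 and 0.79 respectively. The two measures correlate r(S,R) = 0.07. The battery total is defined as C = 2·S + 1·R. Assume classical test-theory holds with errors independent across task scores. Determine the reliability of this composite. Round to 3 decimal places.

Var(C) = 2² + 1 + 2·[2·0.07] = 5 + 0.28 = 5.28.
Under uncorrelated errors the observed covariances equal the true-score covariances, so only the own-variance terms attenuate.
True-score variance = [2²·0.92 + 0.79] + 0.28 = 4.47 + 0.28 = 4.75.
Reliability = 4.75 / 5.28 = 0.900.

0.900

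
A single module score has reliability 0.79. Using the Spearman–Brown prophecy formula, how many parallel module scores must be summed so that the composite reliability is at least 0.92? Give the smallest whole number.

k ≥ ρ*(1−ρ₁)/(ρ₁(1−ρ*)) = 0.92·0.21 / (0.79·0.08) = 3.057.
Smallest integer k = 4.

4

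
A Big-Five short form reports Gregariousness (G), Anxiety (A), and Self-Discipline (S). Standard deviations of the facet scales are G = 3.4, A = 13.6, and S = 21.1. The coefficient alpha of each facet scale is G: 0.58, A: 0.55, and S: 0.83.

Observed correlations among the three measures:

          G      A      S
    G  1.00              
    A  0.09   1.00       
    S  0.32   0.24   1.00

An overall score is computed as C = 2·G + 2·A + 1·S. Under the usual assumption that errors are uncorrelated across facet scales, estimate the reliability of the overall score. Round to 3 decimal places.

Var(C) = 2²·3.4² + 2²·13.6² + 21.1² + 2·[4·3.4·13.6·0.09 + 2·3.4·21.1·0.32 + 2·13.6·21.1·0.24] = 1231.29 + 400.602 = 1631.89.
Because errors are independent across components, Cov(Tᵢ,Tⱼ) = Cov(Xᵢ,Xⱼ); the off-diagonal part of the true-score variance is the same as above.
True-score variance = [2²·3.4²·0.58 + 2²·13.6²·0.55 + 21.1²·0.83] + 400.602 = 803.255 + 400.602 = 1203.86.
Reliability = 1203.86 / 1631.89 = 0.738.

0.738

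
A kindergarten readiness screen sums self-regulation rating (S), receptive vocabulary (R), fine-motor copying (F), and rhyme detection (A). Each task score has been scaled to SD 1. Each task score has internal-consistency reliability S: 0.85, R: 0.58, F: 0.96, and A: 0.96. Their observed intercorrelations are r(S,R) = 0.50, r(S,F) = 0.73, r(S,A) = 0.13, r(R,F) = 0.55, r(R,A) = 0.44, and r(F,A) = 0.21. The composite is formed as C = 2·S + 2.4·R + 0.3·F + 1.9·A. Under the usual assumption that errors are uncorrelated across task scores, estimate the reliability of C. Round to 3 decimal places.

Var(C) = 2² + 2.4² + 0.3² + 1.9² + 2·[4.8·0.50 + 0.6·0.73 + 3.8·0.13 + 0.72·0.55 + 4.56·0.44 + 0.57·0.21] = 13.46 + 11.7082 = 25.1682.
With uncorrelated errors the cross-covariances are all true-score covariance, so they carry over unchanged; only the diagonal terms shrink to ρᵢσᵢ².
True-score variance = [2²·0.85 + 2.4²·0.58 + 0.3²·0.96 + 1.9²·0.96] + 11.7082 = 10.2928 + 11.7082 = 22.001.
Reliability = 22.001 / 25.1682 = 0.874.

0.874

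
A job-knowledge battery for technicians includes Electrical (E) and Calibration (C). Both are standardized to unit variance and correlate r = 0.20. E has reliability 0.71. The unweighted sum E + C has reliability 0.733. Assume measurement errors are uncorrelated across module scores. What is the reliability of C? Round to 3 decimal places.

Var(E+C) = 2 + 2·0.20 = 2.400.
True-score variance = ρ_E + ρ_C + 2·0.20, so 0.733 = (0.71 + ρ_C + 0.40) / 2.400.
ρ_C = 0.733·2.400 − 0.71 − 0.40 = 0.649.

0.649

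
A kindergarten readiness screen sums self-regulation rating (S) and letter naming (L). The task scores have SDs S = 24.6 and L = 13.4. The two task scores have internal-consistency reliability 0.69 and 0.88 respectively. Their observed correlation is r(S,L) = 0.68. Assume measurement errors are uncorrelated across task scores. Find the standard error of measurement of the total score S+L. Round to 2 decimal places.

Var(total) = 784.72 + 448.31 = 1233.03.
True-score variance = 575.573 + 448.31 = 1023.88, so reliability = 0.8304.
Error variance = 1233.03 − 1023.88 = 209.147; SEM = √209.147 = 14.46.

14.46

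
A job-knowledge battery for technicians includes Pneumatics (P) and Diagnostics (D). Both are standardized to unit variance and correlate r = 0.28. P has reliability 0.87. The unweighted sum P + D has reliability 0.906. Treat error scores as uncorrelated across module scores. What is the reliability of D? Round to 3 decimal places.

Var(P+D) = 2 + 2·0.28 = 2.560.
True-score variance = ρ_P + ρ_D + 2·0.28, so 0.906 = (0.87 + ρ_D + 0.56) / 2.560.
ρ_D = 0.906·2.560 − 0.87 − 0.56 = 0.889.

0.889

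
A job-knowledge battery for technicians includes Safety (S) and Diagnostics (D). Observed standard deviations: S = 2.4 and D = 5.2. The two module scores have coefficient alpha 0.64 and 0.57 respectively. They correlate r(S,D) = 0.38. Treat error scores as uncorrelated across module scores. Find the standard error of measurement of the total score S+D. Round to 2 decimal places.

Var(total) = 32.8 + 9.4848 = 42.2848.
True-score variance = 19.0992 + 9.4848 = 28.584, so reliability = 0.6760.
Error variance = 42.2848 − 28.584 = 13.7008; SEM = √13.7008 = 3.70.

3.70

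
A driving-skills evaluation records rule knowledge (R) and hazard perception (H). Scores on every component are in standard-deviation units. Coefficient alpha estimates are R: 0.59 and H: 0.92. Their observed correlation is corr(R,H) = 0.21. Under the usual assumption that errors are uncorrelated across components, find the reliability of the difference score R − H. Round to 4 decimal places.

Var(R−H) = 1 + 1 − 2·0.21 = 2 − 0.42 = 1.58.
Under uncorrelated errors the observed covariances equal the true-score covariances, so only the own-variance terms attenuate.
True-score variance = [0.59 + 0.92] − 0.42 = 1.51 − 0.42 = 1.09.
Reliability = 1.09 / 1.58 = 0.6899.

0.6899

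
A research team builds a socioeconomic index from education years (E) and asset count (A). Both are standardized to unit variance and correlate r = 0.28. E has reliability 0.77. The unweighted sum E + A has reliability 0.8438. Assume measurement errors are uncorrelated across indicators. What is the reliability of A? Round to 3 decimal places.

0.830

Var(E+A) = 2 + 2·0.28 = 2.560.
True-score variance = ρ_E + ρ_A + 2·0.28, so 0.8438 = (0.77 + ρ_A + 0.56) / 2.560.
ρ_A = 0.8438·2.560 − 0.77 − 0.56 = 0.830.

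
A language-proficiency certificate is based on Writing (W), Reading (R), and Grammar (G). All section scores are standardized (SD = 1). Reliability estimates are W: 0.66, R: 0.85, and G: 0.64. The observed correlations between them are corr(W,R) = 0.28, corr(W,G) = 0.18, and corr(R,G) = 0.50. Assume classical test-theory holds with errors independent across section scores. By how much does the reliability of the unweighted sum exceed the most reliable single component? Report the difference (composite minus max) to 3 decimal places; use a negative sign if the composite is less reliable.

Var(sum) = 3 + 1.92 = 4.92; true-score variance = 2.15 + 1.92 = 4.07; composite reliability = 0.8272.
Max component reliability = 0.8500.
Difference = 0.8272 − 0.8500 = -0.023.

-0.023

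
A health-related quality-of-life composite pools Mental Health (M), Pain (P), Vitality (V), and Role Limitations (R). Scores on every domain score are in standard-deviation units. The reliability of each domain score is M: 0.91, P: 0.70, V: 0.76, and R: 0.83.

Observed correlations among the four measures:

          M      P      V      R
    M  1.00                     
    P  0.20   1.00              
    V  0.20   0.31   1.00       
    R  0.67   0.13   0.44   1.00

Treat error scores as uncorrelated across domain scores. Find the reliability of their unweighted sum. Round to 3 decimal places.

0.899

Var(M+P+V+R) = 4 + 2·[0.20 + 0.20 + 0.67 + 0.31 + 0.13 + 0.44] = 4 + 3.9 = 7.9.
Under uncorrelated errors the observed covariances equal the true-score covariances, so only the own-variance terms attenuate.
True-score variance = [0.91 + 0.70 + 0.76 + 0.83] + 3.9 = 3.2 + 3.9 = 7.1.
Reliability = 7.1 / 7.9 = 0.899.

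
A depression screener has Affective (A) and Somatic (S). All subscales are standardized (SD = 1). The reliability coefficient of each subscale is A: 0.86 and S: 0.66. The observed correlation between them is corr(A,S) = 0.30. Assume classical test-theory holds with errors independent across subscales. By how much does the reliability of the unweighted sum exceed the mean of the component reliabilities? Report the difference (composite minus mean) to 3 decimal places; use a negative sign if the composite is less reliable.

0.055

Var(sum) = 2 + 0.6 = 2.6; true-score variance = 1.52 + 0.6 = 2.12; composite reliability = 0.8154.
Mean component reliability = 0.7600.
Difference = 0.8154 − 0.7600 = 0.055.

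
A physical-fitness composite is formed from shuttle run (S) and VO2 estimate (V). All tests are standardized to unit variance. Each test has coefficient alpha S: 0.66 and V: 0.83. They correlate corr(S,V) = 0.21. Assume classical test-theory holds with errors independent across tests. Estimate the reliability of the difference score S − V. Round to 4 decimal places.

0.6772

Var(S−V) = 1 + 1 − 2·0.21 = 2 − 0.42 = 1.58.
With uncorrelated errors the cross-covariances are all true-score covariance, so they carry over unchanged; only the diagonal terms shrink to ρᵢσᵢ².
True-score variance = [0.66 + 0.83] − 0.42 = 1.49 − 0.42 = 1.07.
Reliability = 1.07 / 1.58 = 0.6772.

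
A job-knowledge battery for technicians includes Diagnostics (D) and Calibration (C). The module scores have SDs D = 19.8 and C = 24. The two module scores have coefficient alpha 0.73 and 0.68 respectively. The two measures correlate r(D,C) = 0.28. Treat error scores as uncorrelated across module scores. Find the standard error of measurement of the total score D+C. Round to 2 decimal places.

Var(total) = 968.04 + 266.112 = 1234.15.
True-score variance = 677.869 + 266.112 = 943.981, so reliability = 0.7649.
Error variance = 1234.15 − 943.981 = 290.171; SEM = √290.171 = 17.03.

17.03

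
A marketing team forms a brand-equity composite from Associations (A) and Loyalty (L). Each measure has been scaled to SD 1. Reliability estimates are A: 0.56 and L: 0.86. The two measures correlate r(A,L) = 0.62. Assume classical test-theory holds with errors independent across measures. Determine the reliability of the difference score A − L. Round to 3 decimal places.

0.237

Var(A−L) = 1 + 1 − 2·0.62 = 2 − 1.24 = 0.76.
Under uncorrelated errors the observed covariances equal the true-score covariances, so only the own-variance terms attenuate.
True-score variance = [0.56 + 0.86] − 1.24 = 1.42 − 1.24 = 0.18.
Reliability = 0.18 / 0.76 = 0.237.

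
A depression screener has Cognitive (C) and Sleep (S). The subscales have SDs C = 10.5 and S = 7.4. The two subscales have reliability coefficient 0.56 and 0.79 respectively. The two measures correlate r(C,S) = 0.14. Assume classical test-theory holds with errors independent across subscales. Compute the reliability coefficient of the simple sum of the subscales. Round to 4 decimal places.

0.6787

Var(C+S) = 10.5² + 7.4² + 2·[10.5·7.4·0.14] = 165.01 + 21.756 = 186.766.
With uncorrelated errors the cross-covariances are all true-score covariance, so they carry over unchanged; only the diagonal terms shrink to ρᵢσᵢ².
True-score variance = [10.5²·0.56 + 7.4²·0.79] + 21.756 = 105 + 21.756 = 126.756.
Reliability = 126.756 / 186.766 = 0.6787.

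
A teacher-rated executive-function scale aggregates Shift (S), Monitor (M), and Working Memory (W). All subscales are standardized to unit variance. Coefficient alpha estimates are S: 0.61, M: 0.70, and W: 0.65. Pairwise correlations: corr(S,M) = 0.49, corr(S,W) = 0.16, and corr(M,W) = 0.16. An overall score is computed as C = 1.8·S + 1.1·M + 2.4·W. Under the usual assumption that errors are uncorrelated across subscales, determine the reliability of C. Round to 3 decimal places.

0.747

Var(C) = 1.8² + 1.1² + 2.4² + 2·[1.98·0.49 + 4.32·0.16 + 2.64·0.16] = 10.21 + 4.1676 = 14.3776.
Under uncorrelated errors the observed covariances equal the true-score covariances, so only the own-variance terms attenuate.
True-score variance = [1.8²·0.61 + 1.1²·0.70 + 2.4²·0.65] + 4.1676 = 6.5674 + 4.1676 = 10.735.
Reliability = 10.735 / 14.3776 = 0.747.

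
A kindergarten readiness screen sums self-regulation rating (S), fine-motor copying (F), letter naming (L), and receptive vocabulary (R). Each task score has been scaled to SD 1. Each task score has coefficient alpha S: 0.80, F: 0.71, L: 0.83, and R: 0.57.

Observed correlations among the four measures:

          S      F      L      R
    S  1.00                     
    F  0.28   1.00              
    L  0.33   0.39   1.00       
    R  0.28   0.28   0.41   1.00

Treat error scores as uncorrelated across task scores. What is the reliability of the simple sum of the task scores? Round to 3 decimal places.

Var(S+F+L+R) = 4 + 2·[0.28 + 0.33 + 0.28 + 0.39 + 0.28 + 0.41] = 4 + 3.94 = 7.94.
With uncorrelated errors the cross-covariances are all true-score covariance, so they carry over unchanged; only the diagonal terms shrink to ρᵢσᵢ².
True-score variance = [0.80 + 0.71 + 0.83 + 0.57] + 3.94 = 2.91 + 3.94 = 6.85.
Reliability = 6.85 / 7.94 = 0.863.

0.863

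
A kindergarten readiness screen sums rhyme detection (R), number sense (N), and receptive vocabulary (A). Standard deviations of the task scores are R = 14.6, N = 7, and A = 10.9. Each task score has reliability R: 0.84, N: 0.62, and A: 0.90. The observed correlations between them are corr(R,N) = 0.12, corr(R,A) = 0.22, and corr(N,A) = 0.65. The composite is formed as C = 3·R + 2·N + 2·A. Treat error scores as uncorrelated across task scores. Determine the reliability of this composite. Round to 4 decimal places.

0.8793

Var(C) = 3²·14.6² + 2²·7² + 2²·10.9² + 2·[6·14.6·7·0.12 + 6·14.6·10.9·0.22 + 4·7·10.9·0.65] = 2589.68 + 964.058 = 3553.74.
With uncorrelated errors the cross-covariances are all true-score covariance, so they carry over unchanged; only the diagonal terms shrink to ρᵢσᵢ².
True-score variance = [3²·14.6²·0.84 + 2²·7²·0.62 + 2²·10.9²·0.90] + 964.058 = 2160.73 + 964.058 = 3124.78.
Reliability = 3124.78 / 3553.74 = 0.8793.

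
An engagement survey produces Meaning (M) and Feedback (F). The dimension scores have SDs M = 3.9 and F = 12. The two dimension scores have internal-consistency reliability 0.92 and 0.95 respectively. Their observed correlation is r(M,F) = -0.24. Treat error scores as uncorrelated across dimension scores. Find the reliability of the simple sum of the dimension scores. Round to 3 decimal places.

0.938

Var(M+F) = 3.9² + 12² + 2·[3.9·12·(-0.24)] = 159.21 − 22.464 = 136.746.
With uncorrelated errors the cross-covariances are all true-score covariance, so they carry over unchanged; only the diagonal terms shrink to ρᵢσᵢ².
True-score variance = [3.9²·0.92 + 12²·0.95] − 22.464 = 150.793 − 22.464 = 128.329.
Reliability = 128.329 / 136.746 = 0.938.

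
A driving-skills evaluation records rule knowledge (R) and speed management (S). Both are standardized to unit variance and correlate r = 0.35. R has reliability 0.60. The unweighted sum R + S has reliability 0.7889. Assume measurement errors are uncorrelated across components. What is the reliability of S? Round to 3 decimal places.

0.830

Var(R+S) = 2 + 2·0.35 = 2.700.
True-score variance = ρ_R + ρ_S + 2·0.35, so 0.7889 = (0.60 + ρ_S + 0.70) / 2.700.
ρ_S = 0.7889·2.700 − 0.60 − 0.70 = 0.830.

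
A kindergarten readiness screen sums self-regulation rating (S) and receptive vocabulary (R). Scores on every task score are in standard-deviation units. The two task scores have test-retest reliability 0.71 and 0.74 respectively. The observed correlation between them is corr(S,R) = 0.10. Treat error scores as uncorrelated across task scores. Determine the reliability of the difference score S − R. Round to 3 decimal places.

0.694

Var(S−R) = 1 + 1 − 2·0.10 = 2 − 0.2 = 1.8.
Under uncorrelated errors the observed covariances equal the true-score covariances, so only the own-variance terms attenuate.
True-score variance = [0.71 + 0.74] − 0.2 = 1.45 − 0.2 = 1.25.
Reliability = 1.25 / 1.8 = 0.694.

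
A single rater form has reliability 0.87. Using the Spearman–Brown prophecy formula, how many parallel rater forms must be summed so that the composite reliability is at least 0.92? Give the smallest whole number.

k ≥ ρ*(1−ρ₁)/(ρ₁(1−ρ*)) = 0.92·0.13 / (0.87·0.08) = 1.718.
Smallest integer k = 2.

2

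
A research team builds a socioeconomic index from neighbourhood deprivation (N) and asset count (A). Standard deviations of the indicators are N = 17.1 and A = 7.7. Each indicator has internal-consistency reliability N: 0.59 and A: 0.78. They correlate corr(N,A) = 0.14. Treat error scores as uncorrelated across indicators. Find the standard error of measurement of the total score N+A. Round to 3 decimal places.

11.530

Var(total) = 351.7 + 36.8676 = 388.568.
True-score variance = 218.768 + 36.8676 = 255.636, so reliability = 0.6579.
Error variance = 388.568 − 255.636 = 132.932; SEM = √132.932 = 11.530.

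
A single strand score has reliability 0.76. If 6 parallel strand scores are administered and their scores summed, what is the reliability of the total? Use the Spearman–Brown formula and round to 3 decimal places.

ρ_k = kρ / (1 + (k−1)ρ) = 6·0.76 / (1 + 5·0.76) = 4.560 / 4.800 = 0.950.

0.950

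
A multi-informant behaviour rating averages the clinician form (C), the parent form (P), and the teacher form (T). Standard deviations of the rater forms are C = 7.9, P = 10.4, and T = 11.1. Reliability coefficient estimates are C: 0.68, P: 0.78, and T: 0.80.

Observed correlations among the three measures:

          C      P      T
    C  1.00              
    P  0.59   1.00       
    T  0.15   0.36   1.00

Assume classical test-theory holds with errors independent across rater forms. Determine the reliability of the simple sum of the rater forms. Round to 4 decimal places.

0.8632

Var(C+P+T) = 7.9² + 10.4² + 11.1² + 2·[7.9·10.4·0.59 + 7.9·11.1·0.15 + 10.4·11.1·0.36] = 293.78 + 206.373 = 500.153.
Because errors are independent across components, Cov(Tᵢ,Tⱼ) = Cov(Xᵢ,Xⱼ); the off-diagonal part of the true-score variance is the same as above.
True-score variance = [7.9²·0.68 + 10.4²·0.78 + 11.1²·0.80] + 206.373 = 225.372 + 206.373 = 431.744.
Reliability = 431.744 / 500.153 = 0.8632.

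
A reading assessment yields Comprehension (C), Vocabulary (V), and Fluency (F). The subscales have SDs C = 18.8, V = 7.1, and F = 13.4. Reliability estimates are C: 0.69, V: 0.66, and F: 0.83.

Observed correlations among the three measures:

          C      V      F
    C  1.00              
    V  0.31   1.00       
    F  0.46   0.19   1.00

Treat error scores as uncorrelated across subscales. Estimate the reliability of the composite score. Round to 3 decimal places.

Var(C+V+F) = 18.8² + 7.1² + 13.4² + 2·[18.8·7.1·0.31 + 18.8·13.4·0.46 + 7.1·13.4·0.19] = 583.41 + 350.677 = 934.087.
Under uncorrelated errors the observed covariances equal the true-score covariances, so only the own-variance terms attenuate.
True-score variance = [18.8²·0.69 + 7.1²·0.66 + 13.4²·0.83] + 350.677 = 426.179 + 350.677 = 776.856.
Reliability = 776.856 / 934.087 = 0.832.

0.832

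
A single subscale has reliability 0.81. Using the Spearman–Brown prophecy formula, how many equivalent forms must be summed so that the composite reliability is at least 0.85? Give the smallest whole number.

k ≥ ρ*(1−ρ₁)/(ρ₁(1−ρ*)) = 0.85·0.19 / (0.81·0.15) = 1.329.
Smallest integer k = 2.

2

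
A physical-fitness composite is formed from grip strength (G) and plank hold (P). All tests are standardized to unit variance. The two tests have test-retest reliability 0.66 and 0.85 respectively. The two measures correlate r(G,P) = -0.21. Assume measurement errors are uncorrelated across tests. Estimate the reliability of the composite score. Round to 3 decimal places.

0.690

Var(G+P) = 2 + 2·[(-0.21)] = 2 − 0.42 = 1.58.
With uncorrelated errors the cross-covariances are all true-score covariance, so they carry over unchanged; only the diagonal terms shrink to ρᵢσᵢ².
True-score variance = [0.66 + 0.85] − 0.42 = 1.51 − 0.42 = 1.09.
Reliability = 1.09 / 1.58 = 0.690.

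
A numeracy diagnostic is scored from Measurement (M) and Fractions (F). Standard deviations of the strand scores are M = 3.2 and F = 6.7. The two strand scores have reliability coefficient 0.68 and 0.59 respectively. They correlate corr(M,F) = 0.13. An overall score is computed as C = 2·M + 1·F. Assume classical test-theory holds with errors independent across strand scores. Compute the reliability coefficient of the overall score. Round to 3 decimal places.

Var(C) = 2²·3.2² + 6.7² + 2·[2·3.2·6.7·0.13] = 85.85 + 11.1488 = 96.9988.
Because errors are independent across components, Cov(Tᵢ,Tⱼ) = Cov(Xᵢ,Xⱼ); the off-diagonal part of the true-score variance is the same as above.
True-score variance = [2²·3.2²·0.68 + 6.7²·0.59] + 11.1488 = 54.3379 + 11.1488 = 65.4867.
Reliability = 65.4867 / 96.9988 = 0.675.

0.675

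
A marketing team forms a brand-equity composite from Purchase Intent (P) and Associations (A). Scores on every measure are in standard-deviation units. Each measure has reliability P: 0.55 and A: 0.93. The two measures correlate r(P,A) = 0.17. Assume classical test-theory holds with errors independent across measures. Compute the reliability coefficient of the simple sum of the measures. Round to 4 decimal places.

0.7778

Var(P+A) = 2 + 2·[0.17] = 2 + 0.34 = 2.34.
Because errors are independent across components, Cov(Tᵢ,Tⱼ) = Cov(Xᵢ,Xⱼ); the off-diagonal part of the true-score variance is the same as above.
True-score variance = [0.55 + 0.93] + 0.34 = 1.48 + 0.34 = 1.82.
Reliability = 1.82 / 2.34 = 0.7778.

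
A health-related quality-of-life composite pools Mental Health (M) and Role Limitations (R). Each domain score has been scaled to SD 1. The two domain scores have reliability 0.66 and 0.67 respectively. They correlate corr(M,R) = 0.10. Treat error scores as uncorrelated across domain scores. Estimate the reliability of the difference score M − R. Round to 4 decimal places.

0.6278

Var(M−R) = 1 + 1 − 2·0.10 = 2 − 0.2 = 1.8.
Under uncorrelated errors the observed covariances equal the true-score covariances, so only the own-variance terms attenuate.
True-score variance = [0.66 + 0.67] − 0.2 = 1.33 − 0.2 = 1.13.
Reliability = 1.13 / 1.8 = 0.6278.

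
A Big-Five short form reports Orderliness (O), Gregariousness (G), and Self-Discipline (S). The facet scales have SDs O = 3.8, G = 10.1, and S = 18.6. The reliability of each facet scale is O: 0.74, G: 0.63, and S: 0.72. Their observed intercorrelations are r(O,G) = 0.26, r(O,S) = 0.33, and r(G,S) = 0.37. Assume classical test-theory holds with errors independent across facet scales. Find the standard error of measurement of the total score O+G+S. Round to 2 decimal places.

Var(total) = 462.41 + 205.623 = 668.033.
True-score variance = 324.043 + 205.623 = 529.666, so reliability = 0.7929.
Error variance = 668.033 − 529.666 = 138.367; SEM = √138.367 = 11.76.

11.76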